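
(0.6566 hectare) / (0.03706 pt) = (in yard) 5.492e+08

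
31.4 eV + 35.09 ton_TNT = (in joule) 1.468e+11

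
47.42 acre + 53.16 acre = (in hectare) 40.7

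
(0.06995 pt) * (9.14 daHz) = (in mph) 0.005045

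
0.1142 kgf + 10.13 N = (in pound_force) 2.529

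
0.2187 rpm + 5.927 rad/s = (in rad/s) 5.95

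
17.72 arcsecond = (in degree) 0.004922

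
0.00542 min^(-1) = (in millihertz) 0.09033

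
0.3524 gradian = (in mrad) 5.535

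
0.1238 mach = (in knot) 81.94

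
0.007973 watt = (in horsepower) 1.069e-05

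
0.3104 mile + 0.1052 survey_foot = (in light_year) 5.28e-14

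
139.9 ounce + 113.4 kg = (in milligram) 1.174e+08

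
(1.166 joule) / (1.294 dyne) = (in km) 90.11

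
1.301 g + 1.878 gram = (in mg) 3179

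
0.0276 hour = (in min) 1.656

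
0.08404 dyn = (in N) 8.404e-07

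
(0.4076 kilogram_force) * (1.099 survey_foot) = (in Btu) 0.001269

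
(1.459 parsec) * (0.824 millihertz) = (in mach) 1.089e+11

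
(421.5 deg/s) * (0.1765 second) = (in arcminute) 4464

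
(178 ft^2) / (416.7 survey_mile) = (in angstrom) 2.466e+05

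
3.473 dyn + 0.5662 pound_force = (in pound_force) 0.5662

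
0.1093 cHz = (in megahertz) 1.093e-09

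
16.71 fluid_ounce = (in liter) 0.4942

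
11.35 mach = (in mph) 8645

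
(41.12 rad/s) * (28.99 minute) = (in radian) 7.152e+04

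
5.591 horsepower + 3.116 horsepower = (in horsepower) 8.707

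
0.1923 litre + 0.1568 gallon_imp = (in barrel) 0.005693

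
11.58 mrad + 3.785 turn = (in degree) 1363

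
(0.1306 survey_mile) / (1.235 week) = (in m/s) 0.0002814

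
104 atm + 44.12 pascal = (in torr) 7.904e+04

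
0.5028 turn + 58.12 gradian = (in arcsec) 8.399e+05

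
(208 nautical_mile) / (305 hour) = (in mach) 0.00103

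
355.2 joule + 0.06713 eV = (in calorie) 84.89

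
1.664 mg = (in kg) 1.664e-06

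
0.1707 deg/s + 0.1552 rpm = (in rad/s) 0.01923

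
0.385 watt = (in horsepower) 0.0005163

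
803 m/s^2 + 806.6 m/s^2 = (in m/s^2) 1610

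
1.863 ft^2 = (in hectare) 1.731e-05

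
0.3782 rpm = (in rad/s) 0.03961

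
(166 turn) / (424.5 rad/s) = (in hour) 0.0006825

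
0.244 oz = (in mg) 6917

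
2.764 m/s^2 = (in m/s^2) 2.764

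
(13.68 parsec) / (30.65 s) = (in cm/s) 1.377e+18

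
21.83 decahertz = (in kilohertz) 0.2183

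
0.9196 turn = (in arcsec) 1.192e+06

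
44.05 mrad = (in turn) 0.007011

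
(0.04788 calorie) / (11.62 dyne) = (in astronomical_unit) 1.152e-08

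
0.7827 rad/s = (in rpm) 7.474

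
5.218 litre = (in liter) 5.218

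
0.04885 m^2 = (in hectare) 4.885e-06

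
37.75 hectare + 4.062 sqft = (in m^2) 3.775e+05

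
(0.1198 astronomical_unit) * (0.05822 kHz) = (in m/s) 1.043e+12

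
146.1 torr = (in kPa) 19.48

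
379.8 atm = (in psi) 5582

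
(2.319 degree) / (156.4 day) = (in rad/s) 2.995e-09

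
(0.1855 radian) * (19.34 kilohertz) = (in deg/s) 2.056e+05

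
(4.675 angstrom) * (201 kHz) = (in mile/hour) 0.0002102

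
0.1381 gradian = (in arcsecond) 447.4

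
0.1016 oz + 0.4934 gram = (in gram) 3.374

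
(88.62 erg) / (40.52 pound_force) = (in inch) 1.936e-06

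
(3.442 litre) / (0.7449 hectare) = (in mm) 0.0004621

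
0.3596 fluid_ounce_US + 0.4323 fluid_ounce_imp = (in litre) 0.02292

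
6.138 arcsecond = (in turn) 4.736e-06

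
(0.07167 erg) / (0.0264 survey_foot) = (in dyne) 0.08907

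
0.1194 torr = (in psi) 0.002309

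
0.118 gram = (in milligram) 118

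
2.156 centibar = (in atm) 0.02128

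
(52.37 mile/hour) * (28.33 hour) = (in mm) 2.388e+09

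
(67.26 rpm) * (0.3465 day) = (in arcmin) 7.249e+08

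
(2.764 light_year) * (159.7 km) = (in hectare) 4.176e+17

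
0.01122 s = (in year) 3.558e-10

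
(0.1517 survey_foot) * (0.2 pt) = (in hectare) 3.262e-10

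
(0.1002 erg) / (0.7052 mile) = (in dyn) 8.829e-07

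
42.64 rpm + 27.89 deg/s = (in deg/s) 283.7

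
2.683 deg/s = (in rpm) 0.4472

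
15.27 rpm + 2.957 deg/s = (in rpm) 15.76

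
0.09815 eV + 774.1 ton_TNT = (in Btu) 3.07e+09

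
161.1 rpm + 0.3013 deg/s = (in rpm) 161.2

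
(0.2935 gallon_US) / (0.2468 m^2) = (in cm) 0.4502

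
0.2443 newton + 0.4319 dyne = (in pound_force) 0.05492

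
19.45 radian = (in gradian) 1238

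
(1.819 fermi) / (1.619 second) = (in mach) 3.3e-18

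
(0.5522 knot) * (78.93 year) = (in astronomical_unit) 0.004727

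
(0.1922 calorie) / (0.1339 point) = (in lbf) 3827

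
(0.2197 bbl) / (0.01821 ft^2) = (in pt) 5.853e+04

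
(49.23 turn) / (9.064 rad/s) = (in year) 1.082e-06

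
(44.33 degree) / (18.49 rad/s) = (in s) 0.04184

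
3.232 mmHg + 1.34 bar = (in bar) 1.344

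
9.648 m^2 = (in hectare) 0.0009648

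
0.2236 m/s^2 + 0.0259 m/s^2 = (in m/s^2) 0.2495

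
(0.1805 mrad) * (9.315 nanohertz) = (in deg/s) 9.633e-11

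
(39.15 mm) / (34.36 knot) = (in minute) 3.691e-05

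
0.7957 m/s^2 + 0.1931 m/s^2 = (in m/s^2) 0.9888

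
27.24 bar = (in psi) 395.1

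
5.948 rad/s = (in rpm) 56.8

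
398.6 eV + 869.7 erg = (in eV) 5.428e+14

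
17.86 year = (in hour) 1.565e+05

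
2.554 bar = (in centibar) 255.4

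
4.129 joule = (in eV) 2.577e+19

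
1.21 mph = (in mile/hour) 1.21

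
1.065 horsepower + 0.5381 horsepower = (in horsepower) 1.603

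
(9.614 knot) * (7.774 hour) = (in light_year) 1.463e-11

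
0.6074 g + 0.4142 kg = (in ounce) 14.63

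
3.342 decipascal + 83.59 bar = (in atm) 82.5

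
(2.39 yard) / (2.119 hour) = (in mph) 0.0006408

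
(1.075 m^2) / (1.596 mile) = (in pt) 1.186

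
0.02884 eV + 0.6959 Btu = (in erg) 7.342e+09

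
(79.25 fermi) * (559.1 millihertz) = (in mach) 1.301e-16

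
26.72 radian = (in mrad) 2.672e+04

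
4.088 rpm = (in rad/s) 0.4281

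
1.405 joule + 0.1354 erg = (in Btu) 0.001332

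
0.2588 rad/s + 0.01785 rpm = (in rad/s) 0.2607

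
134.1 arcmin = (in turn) 0.006208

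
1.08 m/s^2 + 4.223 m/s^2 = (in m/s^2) 5.303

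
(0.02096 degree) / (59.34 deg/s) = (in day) 4.088e-09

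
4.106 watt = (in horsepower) 0.005506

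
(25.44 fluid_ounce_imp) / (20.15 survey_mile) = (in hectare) 2.229e-12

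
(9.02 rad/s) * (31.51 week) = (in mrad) 1.719e+11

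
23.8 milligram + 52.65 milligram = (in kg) 7.645e-05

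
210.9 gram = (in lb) 0.465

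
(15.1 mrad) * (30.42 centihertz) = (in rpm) 0.04386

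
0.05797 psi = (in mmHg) 2.998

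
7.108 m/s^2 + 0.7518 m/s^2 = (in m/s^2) 7.86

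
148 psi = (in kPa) 1020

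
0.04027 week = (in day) 0.2819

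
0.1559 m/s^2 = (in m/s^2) 0.1559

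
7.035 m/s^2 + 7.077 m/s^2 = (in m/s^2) 14.11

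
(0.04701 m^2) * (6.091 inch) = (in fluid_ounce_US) 245.9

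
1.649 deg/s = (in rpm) 0.2748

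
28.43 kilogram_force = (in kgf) 28.43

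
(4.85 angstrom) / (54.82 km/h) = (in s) 3.185e-11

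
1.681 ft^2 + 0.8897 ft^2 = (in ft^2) 2.571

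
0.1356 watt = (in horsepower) 0.0001818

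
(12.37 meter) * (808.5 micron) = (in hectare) 1e-06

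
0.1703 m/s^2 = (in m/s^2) 0.1703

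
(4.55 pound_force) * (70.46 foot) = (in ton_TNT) 1.039e-07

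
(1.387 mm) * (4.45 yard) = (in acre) 1.395e-06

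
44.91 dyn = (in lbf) 0.000101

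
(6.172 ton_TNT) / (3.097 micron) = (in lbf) 1.875e+15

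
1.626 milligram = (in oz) 5.736e-05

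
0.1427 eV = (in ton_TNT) 5.464e-30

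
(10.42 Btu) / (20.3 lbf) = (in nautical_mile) 0.06574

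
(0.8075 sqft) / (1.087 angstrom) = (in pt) 1.956e+12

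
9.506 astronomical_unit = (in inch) 5.599e+13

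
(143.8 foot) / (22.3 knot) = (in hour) 0.001061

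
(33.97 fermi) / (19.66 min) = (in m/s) 2.88e-17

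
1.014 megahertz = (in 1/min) 6.084e+07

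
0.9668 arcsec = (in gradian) 0.0002984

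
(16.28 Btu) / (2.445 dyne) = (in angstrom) 7.025e+18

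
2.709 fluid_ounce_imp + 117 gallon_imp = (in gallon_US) 140.5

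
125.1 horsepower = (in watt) 9.329e+04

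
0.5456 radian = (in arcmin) 1876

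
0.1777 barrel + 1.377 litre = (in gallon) 7.827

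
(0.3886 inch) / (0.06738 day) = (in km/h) 6.104e-06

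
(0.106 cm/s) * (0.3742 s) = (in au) 2.651e-15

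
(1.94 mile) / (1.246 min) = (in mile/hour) 93.42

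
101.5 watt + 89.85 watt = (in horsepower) 0.2566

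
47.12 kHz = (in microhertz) 4.712e+10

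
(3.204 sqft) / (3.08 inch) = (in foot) 12.48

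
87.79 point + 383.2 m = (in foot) 1257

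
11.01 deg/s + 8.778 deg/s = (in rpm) 3.298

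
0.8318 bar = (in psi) 12.06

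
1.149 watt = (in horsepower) 0.001541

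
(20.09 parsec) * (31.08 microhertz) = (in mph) 4.31e+13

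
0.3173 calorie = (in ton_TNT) 3.173e-10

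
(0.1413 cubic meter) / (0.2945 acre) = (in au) 7.925e-16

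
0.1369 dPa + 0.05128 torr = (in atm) 6.761e-05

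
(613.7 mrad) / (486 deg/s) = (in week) 1.196e-07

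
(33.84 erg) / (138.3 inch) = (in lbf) 2.166e-07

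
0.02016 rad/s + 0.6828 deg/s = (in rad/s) 0.03208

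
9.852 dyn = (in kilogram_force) 1.005e-05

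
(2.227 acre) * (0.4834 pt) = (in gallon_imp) 338.1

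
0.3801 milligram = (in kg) 3.801e-07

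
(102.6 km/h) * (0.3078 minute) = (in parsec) 1.706e-14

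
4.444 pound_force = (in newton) 19.77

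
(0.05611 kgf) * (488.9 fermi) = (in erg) 2.69e-06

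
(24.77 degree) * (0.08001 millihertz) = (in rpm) 0.0003303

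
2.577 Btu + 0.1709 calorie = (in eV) 1.697e+22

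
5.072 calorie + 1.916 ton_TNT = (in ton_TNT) 1.916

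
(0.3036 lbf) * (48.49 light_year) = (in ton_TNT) 1.481e+08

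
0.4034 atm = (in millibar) 408.7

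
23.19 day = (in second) 2.004e+06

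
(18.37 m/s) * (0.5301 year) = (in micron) 3.071e+14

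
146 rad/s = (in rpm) 1394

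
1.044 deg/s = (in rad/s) 0.01822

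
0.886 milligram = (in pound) 1.953e-06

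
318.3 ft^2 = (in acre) 0.007307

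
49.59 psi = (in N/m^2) 3.419e+05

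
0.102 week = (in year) 0.001956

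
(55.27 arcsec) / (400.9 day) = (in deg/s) 4.432e-10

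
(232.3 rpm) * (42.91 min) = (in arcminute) 2.153e+08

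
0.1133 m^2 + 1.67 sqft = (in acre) 6.633e-05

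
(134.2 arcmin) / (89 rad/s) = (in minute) 7.31e-06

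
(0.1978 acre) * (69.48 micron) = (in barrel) 0.3498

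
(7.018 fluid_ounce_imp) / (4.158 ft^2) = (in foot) 0.001694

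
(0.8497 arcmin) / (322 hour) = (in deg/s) 1.222e-08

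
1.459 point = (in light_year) 5.44e-20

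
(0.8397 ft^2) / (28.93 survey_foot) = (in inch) 0.3483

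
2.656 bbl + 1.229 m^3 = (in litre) 1651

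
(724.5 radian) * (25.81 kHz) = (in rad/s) 1.87e+07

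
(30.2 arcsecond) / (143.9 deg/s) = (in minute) 9.716e-07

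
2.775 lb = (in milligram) 1.259e+06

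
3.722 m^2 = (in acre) 0.0009197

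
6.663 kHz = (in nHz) 6.663e+12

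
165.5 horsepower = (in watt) 1.234e+05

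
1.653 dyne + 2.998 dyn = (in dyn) 4.651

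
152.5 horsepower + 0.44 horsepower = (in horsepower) 152.9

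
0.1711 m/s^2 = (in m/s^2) 0.1711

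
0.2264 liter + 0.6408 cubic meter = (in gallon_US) 169.3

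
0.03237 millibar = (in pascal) 3.237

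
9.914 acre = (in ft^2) 4.319e+05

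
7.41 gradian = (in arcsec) 2.401e+04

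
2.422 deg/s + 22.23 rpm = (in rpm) 22.63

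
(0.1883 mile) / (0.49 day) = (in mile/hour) 0.01601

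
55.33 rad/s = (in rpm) 528.4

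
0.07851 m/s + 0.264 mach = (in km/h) 323.9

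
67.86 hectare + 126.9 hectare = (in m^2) 1.948e+06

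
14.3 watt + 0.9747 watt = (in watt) 15.27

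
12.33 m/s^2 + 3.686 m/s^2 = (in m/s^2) 16.02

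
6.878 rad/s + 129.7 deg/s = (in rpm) 87.3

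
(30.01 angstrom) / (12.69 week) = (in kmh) 1.408e-15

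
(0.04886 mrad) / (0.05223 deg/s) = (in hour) 1.489e-05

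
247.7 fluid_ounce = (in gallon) 1.935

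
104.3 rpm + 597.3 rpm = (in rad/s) 73.47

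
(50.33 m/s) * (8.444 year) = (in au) 0.08959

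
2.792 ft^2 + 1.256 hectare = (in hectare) 1.256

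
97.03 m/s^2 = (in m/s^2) 97.03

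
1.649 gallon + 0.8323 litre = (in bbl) 0.0445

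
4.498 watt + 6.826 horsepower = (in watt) 5095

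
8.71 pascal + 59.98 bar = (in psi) 869.9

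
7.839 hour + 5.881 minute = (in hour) 7.937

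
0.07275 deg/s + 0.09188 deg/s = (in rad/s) 0.002873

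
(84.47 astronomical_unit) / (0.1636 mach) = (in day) 2.626e+06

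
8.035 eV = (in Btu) 1.22e-21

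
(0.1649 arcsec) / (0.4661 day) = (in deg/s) 1.137e-09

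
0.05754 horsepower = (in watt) 42.91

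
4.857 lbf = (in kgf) 2.203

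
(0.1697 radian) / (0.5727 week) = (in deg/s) 2.807e-05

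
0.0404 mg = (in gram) 4.04e-05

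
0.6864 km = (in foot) 2252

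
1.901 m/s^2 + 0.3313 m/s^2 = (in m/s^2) 2.232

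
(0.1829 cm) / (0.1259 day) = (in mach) 4.938e-10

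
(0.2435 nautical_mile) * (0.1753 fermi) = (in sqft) 8.509e-13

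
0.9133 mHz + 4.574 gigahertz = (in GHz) 4.574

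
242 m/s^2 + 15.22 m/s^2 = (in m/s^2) 257.2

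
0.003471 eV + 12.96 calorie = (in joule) 54.22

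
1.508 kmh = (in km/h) 1.508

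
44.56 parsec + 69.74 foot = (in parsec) 44.56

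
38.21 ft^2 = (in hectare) 0.000355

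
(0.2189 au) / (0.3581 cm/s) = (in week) 1.512e+07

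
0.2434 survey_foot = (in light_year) 7.842e-18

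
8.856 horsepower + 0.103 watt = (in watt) 6604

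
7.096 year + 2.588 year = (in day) 3535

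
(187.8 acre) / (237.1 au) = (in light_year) 2.265e-24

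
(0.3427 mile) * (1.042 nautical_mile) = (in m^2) 1.064e+06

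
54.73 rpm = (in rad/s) 5.731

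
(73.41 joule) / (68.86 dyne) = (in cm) 1.066e+07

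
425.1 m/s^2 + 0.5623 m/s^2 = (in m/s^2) 425.7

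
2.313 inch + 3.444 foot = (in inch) 43.64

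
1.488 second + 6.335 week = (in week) 6.335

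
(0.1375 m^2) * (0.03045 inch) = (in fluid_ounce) 3.596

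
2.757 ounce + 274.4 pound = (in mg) 1.245e+08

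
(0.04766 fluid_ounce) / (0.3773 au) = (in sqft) 2.688e-16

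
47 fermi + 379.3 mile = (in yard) 6.676e+05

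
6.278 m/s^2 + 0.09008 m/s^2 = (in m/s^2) 6.368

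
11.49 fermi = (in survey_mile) 7.14e-18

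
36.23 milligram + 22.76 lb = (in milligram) 1.032e+07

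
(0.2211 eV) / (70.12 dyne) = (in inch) 1.989e-15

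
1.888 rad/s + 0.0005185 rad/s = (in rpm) 18.03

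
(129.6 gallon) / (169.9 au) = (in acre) 4.77e-18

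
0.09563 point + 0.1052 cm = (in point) 3.078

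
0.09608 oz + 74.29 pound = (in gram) 3.37e+04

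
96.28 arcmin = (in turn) 0.004457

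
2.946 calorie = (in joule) 12.33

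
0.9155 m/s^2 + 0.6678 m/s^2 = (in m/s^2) 1.583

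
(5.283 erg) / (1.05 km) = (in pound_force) 1.131e-10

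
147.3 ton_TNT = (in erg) 6.163e+18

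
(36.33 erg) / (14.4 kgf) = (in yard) 2.813e-08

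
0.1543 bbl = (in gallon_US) 6.481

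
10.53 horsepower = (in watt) 7852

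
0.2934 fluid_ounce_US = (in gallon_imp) 0.001909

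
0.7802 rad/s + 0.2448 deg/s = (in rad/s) 0.7845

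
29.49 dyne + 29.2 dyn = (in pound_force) 0.0001319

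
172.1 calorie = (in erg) 7.201e+09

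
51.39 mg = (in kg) 5.139e-05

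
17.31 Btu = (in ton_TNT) 4.365e-06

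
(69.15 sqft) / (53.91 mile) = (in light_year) 7.827e-21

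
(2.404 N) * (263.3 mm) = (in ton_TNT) 1.513e-10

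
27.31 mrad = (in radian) 0.02731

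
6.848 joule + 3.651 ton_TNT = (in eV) 9.534e+28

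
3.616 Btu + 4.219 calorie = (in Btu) 3.633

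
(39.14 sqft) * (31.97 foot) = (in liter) 3.543e+04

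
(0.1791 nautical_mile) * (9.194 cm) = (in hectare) 0.00305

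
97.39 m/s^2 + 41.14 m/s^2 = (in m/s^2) 138.5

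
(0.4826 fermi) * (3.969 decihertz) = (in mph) 4.285e-16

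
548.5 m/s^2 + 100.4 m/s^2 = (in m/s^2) 648.9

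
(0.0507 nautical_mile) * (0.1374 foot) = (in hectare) 0.0003932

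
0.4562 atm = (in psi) 6.704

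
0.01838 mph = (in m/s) 0.008217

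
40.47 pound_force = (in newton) 180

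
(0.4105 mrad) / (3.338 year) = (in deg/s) 2.234e-10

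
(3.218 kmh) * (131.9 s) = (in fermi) 1.179e+17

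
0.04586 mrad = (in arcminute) 0.1577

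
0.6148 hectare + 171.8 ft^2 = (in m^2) 6164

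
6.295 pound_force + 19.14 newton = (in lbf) 10.6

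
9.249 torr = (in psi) 0.1788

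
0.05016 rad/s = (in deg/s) 2.874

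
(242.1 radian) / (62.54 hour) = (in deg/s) 0.06161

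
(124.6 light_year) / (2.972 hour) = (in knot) 2.142e+14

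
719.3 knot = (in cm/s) 3.7e+04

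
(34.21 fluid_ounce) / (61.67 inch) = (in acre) 1.596e-07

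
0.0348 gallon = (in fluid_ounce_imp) 4.636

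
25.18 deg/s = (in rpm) 4.197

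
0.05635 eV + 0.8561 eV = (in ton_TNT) 3.494e-29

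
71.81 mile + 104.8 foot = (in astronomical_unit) 7.727e-07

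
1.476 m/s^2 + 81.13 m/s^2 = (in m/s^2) 82.61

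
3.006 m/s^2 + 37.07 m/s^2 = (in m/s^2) 40.08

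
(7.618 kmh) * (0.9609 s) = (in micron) 2.033e+06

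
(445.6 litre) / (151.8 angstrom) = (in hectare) 2935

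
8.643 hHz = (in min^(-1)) 5.186e+04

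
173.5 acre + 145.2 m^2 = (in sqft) 7.559e+06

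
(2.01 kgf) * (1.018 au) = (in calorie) 7.175e+11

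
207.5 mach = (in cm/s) 7.065e+06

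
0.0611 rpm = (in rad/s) 0.006398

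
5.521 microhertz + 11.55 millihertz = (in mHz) 11.56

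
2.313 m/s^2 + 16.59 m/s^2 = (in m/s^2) 18.9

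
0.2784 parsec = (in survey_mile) 5.338e+12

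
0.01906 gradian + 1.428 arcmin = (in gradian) 0.0455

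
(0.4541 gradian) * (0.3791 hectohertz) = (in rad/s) 0.2704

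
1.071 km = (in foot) 3514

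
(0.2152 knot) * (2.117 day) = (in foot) 6.644e+04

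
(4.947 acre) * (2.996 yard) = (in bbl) 3.45e+05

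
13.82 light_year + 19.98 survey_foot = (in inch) 5.148e+18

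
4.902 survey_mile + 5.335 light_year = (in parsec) 1.636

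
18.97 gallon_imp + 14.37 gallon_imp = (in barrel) 0.9533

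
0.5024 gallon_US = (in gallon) 0.5024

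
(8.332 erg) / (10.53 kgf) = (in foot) 2.647e-08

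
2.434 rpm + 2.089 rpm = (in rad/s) 0.4736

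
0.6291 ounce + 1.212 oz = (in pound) 0.1151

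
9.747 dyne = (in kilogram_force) 9.939e-06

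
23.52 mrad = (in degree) 1.348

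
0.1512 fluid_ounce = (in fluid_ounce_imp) 0.1574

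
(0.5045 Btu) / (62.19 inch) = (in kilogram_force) 34.36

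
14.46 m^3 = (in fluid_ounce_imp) 5.089e+05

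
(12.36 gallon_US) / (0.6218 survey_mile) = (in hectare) 4.676e-09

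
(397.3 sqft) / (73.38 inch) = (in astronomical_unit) 1.324e-10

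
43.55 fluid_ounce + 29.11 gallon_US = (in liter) 111.5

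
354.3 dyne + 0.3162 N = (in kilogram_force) 0.0326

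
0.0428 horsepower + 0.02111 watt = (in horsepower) 0.04283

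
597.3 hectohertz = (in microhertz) 5.973e+10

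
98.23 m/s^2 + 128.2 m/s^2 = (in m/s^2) 226.4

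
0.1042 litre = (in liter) 0.1042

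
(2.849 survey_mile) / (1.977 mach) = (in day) 7.883e-05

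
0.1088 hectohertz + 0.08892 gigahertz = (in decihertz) 8.892e+08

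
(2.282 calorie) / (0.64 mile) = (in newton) 0.00927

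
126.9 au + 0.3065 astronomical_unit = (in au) 127.2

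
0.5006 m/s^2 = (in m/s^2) 0.5006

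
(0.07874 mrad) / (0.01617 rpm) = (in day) 5.382e-07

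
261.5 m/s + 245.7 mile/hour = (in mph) 830.7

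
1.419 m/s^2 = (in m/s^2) 1.419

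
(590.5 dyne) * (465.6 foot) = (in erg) 8.38e+06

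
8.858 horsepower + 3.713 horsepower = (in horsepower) 12.57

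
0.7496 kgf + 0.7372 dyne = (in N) 7.351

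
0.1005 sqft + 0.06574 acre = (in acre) 0.06574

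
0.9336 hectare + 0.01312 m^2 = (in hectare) 0.9336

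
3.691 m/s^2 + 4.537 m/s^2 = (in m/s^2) 8.228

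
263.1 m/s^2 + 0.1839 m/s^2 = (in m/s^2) 263.3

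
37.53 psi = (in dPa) 2.588e+06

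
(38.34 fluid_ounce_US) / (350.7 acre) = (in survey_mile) 4.964e-13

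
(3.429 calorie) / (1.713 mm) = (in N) 8375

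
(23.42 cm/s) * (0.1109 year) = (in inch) 3.225e+07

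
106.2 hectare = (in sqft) 1.143e+07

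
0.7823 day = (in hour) 18.78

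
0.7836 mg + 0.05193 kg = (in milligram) 5.193e+04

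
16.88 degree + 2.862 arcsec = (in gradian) 18.76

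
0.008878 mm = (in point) 0.02517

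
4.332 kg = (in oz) 152.8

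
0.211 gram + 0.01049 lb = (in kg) 0.004969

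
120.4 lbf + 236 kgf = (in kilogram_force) 290.6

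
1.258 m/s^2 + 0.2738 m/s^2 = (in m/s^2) 1.532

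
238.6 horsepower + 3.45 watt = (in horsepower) 238.6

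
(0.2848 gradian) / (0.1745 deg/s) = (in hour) 0.000408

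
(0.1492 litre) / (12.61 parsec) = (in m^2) 3.834e-22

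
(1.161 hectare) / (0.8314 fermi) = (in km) 1.396e+16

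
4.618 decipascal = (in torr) 0.003464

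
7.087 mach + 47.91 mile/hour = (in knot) 4732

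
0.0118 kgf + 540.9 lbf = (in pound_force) 540.9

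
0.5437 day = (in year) 0.00149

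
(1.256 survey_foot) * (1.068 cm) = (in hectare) 4.089e-07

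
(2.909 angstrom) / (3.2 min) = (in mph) 3.389e-12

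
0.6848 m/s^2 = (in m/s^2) 0.6848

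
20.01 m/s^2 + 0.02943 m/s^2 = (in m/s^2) 20.04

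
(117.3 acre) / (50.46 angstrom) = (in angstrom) 9.407e+23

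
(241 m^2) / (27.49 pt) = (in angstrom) 2.485e+14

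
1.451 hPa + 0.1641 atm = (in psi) 2.433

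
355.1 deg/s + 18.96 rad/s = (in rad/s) 25.16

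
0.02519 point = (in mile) 5.522e-09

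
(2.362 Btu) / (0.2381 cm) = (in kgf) 1.067e+05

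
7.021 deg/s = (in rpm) 1.17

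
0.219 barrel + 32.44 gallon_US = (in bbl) 0.9914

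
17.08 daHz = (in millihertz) 1.708e+05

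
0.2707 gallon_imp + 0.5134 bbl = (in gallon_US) 21.89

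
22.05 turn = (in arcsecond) 2.858e+07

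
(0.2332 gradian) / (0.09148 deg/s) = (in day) 2.655e-05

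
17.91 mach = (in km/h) 2.195e+04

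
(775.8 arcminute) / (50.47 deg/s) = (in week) 4.236e-07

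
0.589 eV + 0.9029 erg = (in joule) 9.029e-08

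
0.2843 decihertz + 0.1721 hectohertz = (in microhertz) 1.724e+07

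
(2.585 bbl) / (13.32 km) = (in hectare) 3.085e-09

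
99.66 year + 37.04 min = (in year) 99.66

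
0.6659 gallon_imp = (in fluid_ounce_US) 102.4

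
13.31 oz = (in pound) 0.8319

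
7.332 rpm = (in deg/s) 43.99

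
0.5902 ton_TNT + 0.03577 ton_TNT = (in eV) 1.635e+28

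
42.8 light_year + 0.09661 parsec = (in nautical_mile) 2.202e+14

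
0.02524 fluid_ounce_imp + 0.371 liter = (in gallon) 0.0982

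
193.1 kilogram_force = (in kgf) 193.1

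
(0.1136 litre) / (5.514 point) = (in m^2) 0.0584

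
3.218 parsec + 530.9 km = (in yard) 1.086e+17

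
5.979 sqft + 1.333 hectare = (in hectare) 1.333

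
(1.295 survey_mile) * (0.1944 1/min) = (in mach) 0.01983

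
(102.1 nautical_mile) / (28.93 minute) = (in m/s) 108.9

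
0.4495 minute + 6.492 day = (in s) 5.609e+05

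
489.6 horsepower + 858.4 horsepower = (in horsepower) 1348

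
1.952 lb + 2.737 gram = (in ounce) 31.33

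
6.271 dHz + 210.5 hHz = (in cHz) 2.105e+06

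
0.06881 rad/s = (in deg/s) 3.943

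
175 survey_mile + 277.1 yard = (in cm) 2.819e+07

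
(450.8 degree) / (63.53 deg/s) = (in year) 2.25e-07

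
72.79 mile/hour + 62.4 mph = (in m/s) 60.44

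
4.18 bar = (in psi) 60.63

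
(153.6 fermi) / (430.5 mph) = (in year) 2.531e-23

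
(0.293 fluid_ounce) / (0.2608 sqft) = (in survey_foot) 0.001173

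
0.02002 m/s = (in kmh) 0.07207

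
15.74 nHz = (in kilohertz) 1.574e-11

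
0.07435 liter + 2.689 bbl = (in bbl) 2.689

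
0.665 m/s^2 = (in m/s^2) 0.665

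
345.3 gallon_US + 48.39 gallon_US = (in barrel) 9.374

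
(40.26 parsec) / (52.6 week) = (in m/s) 3.905e+10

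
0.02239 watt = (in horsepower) 3.003e-05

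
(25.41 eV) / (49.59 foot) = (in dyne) 2.693e-14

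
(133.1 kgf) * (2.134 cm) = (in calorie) 6.657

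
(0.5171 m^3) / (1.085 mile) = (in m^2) 0.0002961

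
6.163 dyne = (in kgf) 6.285e-06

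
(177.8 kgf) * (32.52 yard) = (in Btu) 49.14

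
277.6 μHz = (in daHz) 2.776e-05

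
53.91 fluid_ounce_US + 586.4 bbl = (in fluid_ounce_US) 3.153e+06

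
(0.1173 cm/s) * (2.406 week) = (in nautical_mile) 0.9216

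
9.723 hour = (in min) 583.4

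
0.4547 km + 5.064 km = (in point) 1.564e+07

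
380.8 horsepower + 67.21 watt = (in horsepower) 380.9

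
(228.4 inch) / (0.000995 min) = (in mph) 217.4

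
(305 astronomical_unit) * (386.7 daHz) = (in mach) 5.182e+14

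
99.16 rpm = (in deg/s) 595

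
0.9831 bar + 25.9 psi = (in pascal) 2.769e+05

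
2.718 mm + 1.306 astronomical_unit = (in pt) 5.538e+14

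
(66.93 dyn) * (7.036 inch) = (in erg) 1196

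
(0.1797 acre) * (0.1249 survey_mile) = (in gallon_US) 3.862e+07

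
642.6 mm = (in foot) 2.108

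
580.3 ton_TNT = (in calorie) 5.803e+11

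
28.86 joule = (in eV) 1.801e+20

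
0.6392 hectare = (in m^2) 6392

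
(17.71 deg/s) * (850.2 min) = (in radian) 1.577e+04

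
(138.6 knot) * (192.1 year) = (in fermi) 4.32e+26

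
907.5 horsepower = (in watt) 6.767e+05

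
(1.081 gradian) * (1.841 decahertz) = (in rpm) 2.985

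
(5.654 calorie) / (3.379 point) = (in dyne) 1.985e+09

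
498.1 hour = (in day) 20.75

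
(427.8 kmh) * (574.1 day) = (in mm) 5.894e+12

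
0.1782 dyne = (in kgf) 1.817e-07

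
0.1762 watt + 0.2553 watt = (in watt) 0.4315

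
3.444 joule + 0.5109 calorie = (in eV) 3.484e+19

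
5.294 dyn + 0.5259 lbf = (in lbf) 0.5259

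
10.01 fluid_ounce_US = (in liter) 0.296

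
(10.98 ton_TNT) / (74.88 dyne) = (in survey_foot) 2.013e+14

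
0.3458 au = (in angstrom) 5.173e+20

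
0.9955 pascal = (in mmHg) 0.007467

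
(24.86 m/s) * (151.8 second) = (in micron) 3.774e+09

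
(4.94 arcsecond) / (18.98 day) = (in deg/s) 8.368e-10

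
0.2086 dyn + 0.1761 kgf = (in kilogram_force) 0.1761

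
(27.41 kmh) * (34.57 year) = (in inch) 3.268e+11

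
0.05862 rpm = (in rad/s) 0.006139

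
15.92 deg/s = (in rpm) 2.653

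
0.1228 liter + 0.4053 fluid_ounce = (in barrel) 0.0008478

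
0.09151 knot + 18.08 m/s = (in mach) 0.05324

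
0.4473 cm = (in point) 12.68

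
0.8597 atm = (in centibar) 87.11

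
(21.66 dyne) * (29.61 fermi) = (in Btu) 6.079e-21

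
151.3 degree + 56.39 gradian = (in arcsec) 7.274e+05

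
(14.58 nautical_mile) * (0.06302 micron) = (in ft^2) 0.01832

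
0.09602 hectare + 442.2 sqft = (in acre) 0.2474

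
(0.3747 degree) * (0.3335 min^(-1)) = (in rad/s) 3.635e-05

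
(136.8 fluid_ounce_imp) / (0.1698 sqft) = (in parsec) 7.985e-18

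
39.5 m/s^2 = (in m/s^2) 39.5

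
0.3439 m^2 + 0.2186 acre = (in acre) 0.2187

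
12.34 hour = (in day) 0.5142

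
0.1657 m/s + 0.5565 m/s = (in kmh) 2.6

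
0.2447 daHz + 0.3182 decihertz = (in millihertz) 2479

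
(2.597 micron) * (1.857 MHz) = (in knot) 9.374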